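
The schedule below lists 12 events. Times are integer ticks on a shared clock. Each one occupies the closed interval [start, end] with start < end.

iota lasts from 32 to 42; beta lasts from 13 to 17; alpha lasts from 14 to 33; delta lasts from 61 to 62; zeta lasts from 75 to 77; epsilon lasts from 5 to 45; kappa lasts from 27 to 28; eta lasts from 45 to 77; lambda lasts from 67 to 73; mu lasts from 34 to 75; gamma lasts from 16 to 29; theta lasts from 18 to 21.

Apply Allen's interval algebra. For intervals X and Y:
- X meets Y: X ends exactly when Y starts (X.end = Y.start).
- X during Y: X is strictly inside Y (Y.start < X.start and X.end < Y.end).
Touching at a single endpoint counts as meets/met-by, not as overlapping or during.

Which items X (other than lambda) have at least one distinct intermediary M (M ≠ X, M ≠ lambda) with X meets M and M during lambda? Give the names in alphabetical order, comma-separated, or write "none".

Target lambda = [67, 73].
Intermediaries M with M during lambda: none.
Union: none.

none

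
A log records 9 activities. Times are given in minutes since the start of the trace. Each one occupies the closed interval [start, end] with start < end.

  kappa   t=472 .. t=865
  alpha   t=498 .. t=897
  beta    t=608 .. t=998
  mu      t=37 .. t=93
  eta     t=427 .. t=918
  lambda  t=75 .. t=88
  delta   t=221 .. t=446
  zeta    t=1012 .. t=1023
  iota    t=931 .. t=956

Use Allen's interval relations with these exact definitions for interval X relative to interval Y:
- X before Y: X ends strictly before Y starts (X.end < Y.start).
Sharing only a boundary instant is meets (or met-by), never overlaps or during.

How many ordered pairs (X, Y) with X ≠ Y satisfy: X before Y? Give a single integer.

27

Checking all 72 ordered pairs for relation 'before'; matching pairs in alphabetical order:
(alpha, iota): alpha before iota ✓
(alpha, zeta): alpha before zeta ✓
(beta, zeta): beta before zeta ✓
(delta, alpha): delta before alpha ✓
(delta, beta): delta before beta ✓
(delta, iota): delta before iota ✓
(delta, kappa): delta before kappa ✓
(delta, zeta): delta before zeta ✓
(eta, iota): eta before iota ✓
(eta, zeta): eta before zeta ✓
(iota, zeta): iota before zeta ✓
(kappa, iota): kappa before iota ✓
(kappa, zeta): kappa before zeta ✓
(lambda, alpha): lambda before alpha ✓
(lambda, beta): lambda before beta ✓
(lambda, delta): lambda before delta ✓
(lambda, eta): lambda before eta ✓
(lambda, iota): lambda before iota ✓
(lambda, kappa): lambda before kappa ✓
(lambda, zeta): lambda before zeta ✓
(mu, alpha): mu before alpha ✓
(mu, beta): mu before beta ✓
(mu, delta): mu before delta ✓
(mu, eta): mu before eta ✓
... plus 3 further pairs not listed.
Count: 27.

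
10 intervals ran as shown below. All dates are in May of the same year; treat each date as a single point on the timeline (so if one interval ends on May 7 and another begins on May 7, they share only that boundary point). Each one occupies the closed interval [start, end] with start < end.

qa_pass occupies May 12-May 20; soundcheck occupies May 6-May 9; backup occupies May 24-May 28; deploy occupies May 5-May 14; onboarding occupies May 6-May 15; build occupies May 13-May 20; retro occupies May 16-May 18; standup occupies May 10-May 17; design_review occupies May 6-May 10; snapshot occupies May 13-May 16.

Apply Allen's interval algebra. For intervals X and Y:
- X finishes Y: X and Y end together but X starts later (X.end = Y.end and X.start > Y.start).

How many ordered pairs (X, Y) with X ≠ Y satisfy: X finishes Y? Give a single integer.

Checking all 90 ordered pairs for relation 'finishes'; matching pairs in alphabetical order:
(build, qa_pass): build finishes qa_pass ✓
Count: 1.

1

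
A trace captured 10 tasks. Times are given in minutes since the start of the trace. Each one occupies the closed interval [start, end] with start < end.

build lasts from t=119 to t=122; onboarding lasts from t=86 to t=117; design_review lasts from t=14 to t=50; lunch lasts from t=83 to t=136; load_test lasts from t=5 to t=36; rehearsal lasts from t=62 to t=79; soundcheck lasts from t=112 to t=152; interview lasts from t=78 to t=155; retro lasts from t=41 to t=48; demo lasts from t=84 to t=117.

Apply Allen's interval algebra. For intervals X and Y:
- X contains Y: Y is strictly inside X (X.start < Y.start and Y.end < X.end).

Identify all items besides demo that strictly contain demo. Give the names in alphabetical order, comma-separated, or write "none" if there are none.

interview, lunch

Target demo = [t=84, t=117].
build [t=119, t=122] → after → no.
design_review [t=14, t=50] → before → no.
interview [t=78, t=155] → contains → yes.
load_test [t=5, t=36] → before → no.
lunch [t=83, t=136] → contains → yes.
onboarding [t=86, t=117] → finishes → no.
rehearsal [t=62, t=79] → before → no.
retro [t=41, t=48] → before → no.
soundcheck [t=112, t=152] → overlapped-by → no.
Result: interview, lunch.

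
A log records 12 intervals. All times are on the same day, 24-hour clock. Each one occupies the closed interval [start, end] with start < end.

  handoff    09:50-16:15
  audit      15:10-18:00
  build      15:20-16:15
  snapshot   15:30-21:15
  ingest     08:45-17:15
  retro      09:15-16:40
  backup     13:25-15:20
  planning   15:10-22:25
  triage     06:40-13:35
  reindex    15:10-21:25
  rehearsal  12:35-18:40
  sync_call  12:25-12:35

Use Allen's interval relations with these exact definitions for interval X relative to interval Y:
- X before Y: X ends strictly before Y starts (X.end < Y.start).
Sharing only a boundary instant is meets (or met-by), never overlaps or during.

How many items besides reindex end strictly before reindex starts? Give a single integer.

Target reindex = [15:10, 21:25].
audit [15:10, 18:00] → starts → no.
backup [13:25, 15:20] → overlaps → no.
build [15:20, 16:15] → during → no.
handoff [09:50, 16:15] → overlaps → no.
ingest [08:45, 17:15] → overlaps → no.
planning [15:10, 22:25] → started-by → no.
rehearsal [12:35, 18:40] → overlaps → no.
retro [09:15, 16:40] → overlaps → no.
snapshot [15:30, 21:15] → during → no.
sync_call [12:25, 12:35] → before → counts.
triage [06:40, 13:35] → before → counts.
Total: 2.

2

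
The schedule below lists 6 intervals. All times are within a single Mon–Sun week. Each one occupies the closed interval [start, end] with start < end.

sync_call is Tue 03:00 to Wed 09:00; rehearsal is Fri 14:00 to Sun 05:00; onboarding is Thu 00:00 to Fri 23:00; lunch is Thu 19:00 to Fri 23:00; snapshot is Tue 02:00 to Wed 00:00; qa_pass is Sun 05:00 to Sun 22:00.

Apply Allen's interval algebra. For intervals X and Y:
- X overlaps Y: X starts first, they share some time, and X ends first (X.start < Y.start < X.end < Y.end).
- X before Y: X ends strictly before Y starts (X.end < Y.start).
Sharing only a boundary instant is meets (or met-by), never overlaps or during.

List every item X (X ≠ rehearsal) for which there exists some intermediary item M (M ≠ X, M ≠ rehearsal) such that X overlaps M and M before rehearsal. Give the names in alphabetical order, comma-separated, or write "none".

Target rehearsal = [Fri 14:00, Sun 05:00].
Intermediaries M with M before rehearsal: snapshot, sync_call.
Via snapshot — items with X overlaps snapshot: none.
Via sync_call — items with X overlaps sync_call: snapshot.
Union: snapshot.

snapshot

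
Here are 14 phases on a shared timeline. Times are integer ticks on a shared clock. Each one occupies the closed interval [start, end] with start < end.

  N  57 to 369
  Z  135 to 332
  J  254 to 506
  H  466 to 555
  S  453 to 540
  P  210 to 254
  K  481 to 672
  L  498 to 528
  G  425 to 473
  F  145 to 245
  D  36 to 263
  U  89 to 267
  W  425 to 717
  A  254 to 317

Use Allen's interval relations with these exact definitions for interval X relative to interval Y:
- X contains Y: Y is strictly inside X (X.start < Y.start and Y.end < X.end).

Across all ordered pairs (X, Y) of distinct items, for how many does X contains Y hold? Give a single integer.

20

Checking all 182 ordered pairs for relation 'contains'; matching pairs in alphabetical order:
(D, F): D contains F ✓
(D, P): D contains P ✓
(H, L): H contains L ✓
(J, G): J contains G ✓
(K, L): K contains L ✓
(N, A): N contains A ✓
(N, F): N contains F ✓
(N, P): N contains P ✓
(N, U): N contains U ✓
(N, Z): N contains Z ✓
(S, L): S contains L ✓
(U, F): U contains F ✓
(U, P): U contains P ✓
(W, H): W contains H ✓
(W, K): W contains K ✓
(W, L): W contains L ✓
(W, S): W contains S ✓
(Z, A): Z contains A ✓
(Z, F): Z contains F ✓
(Z, P): Z contains P ✓
Count: 20.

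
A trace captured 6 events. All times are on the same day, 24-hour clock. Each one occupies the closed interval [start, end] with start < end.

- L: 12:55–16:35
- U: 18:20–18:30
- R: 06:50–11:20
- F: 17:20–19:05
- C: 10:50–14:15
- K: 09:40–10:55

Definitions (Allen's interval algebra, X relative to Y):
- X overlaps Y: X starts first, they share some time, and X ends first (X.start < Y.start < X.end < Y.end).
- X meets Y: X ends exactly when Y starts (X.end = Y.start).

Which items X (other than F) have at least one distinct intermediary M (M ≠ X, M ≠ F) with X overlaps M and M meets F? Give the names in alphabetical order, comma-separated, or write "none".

none

Target F = [17:20, 19:05].
Intermediaries M with M meets F: none.
Union: none.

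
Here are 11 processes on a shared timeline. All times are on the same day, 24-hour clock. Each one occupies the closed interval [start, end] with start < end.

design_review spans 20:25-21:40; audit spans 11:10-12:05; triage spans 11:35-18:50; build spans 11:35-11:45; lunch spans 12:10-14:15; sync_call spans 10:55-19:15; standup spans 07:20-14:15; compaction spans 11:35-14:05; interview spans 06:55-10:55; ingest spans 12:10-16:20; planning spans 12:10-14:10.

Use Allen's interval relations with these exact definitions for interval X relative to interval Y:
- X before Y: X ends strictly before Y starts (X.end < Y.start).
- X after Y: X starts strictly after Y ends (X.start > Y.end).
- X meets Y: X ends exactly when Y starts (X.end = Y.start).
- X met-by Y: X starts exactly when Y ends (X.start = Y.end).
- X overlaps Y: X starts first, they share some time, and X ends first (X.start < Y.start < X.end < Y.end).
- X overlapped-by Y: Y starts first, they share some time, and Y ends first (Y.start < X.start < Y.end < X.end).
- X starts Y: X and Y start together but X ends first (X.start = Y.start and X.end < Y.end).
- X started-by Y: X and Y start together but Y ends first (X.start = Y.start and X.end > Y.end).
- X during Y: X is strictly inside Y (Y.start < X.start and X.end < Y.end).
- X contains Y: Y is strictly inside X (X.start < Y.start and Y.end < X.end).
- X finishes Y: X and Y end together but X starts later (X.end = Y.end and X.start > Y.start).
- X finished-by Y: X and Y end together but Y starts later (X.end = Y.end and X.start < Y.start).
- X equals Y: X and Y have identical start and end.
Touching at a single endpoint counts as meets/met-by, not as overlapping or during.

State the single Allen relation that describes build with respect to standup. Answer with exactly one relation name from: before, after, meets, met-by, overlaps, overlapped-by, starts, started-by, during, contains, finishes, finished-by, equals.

during

build = [11:35, 11:45]; standup = [07:20, 14:15].
Compare endpoints: build.start > standup.start, build.start < standup.end, build.end > standup.start, build.end < standup.end.
That pattern is 'during'.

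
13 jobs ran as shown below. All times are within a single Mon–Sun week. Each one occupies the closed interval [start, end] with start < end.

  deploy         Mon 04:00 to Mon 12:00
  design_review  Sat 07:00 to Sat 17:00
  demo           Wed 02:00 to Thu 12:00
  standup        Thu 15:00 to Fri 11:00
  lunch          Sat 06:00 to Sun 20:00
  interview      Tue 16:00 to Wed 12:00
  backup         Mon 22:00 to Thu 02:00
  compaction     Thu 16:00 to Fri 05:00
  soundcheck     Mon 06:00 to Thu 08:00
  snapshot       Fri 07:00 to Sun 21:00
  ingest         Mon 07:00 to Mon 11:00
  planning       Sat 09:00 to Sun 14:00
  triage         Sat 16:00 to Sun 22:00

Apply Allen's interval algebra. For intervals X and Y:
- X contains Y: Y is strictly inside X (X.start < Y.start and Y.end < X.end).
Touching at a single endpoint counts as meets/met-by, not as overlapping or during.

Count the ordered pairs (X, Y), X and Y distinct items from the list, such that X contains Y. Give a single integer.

Checking all 156 ordered pairs for relation 'contains'; matching pairs in alphabetical order:
(backup, interview): backup contains interview ✓
(deploy, ingest): deploy contains ingest ✓
(lunch, design_review): lunch contains design_review ✓
(lunch, planning): lunch contains planning ✓
(snapshot, design_review): snapshot contains design_review ✓
(snapshot, lunch): snapshot contains lunch ✓
(snapshot, planning): snapshot contains planning ✓
(soundcheck, backup): soundcheck contains backup ✓
(soundcheck, ingest): soundcheck contains ingest ✓
(soundcheck, interview): soundcheck contains interview ✓
(standup, compaction): standup contains compaction ✓
Count: 11.

11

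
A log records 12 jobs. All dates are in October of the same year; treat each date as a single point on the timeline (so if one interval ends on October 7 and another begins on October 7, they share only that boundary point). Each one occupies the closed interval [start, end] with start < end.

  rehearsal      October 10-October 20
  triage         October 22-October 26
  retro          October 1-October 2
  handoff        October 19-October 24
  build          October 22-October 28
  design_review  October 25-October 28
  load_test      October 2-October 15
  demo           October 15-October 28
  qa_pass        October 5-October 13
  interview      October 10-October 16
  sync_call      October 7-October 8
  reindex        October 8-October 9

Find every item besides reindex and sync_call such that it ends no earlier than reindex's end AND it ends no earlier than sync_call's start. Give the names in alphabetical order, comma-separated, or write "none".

Conditions: its end is no earlier than reindex's end (X.end >= October 9) AND its end is no earlier than sync_call's start (X.end >= October 7).
build: end October 28 >= October 9? ✓; end October 28 >= October 7? ✓ → yes.
demo: end October 28 >= October 9? ✓; end October 28 >= October 7? ✓ → yes.
design_review: end October 28 >= October 9? ✓; end October 28 >= October 7? ✓ → yes.
handoff: end October 24 >= October 9? ✓; end October 24 >= October 7? ✓ → yes.
interview: end October 16 >= October 9? ✓; end October 16 >= October 7? ✓ → yes.
load_test: end October 15 >= October 9? ✓; end October 15 >= October 7? ✓ → yes.
qa_pass: end October 13 >= October 9? ✓; end October 13 >= October 7? ✓ → yes.
rehearsal: end October 20 >= October 9? ✓; end October 20 >= October 7? ✓ → yes.
retro: end October 2 >= October 9? ✗; end October 2 >= October 7? ✗ → no.
triage: end October 26 >= October 9? ✓; end October 26 >= October 7? ✓ → yes.
Result: build, demo, design_review, handoff, interview, load_test, qa_pass, rehearsal, triage.

build, demo, design_review, handoff, interview, load_test, qa_pass, rehearsal, triage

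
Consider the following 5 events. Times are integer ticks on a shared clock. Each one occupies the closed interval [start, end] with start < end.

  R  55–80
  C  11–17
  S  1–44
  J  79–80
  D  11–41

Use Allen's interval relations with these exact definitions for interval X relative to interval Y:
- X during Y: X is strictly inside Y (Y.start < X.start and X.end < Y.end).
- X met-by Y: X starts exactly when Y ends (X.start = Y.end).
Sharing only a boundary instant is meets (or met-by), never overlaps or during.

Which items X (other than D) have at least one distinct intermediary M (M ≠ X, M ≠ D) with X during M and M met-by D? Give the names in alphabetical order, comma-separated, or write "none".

none

Target D = [11, 41].
Intermediaries M with M met-by D: none.
Union: none.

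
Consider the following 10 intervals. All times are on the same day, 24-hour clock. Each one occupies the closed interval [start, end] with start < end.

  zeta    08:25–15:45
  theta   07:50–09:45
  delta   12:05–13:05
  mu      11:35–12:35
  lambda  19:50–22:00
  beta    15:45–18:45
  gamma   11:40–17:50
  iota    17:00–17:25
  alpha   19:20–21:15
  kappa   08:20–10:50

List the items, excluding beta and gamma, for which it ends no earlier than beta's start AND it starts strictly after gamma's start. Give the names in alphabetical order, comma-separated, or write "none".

Conditions: its end is no earlier than beta's start (X.end >= 15:45) AND its start is strictly after gamma's start (X.start > 11:40).
alpha: end 21:15 >= 15:45? ✓; start 19:20 > 11:40? ✓ → yes.
delta: end 13:05 >= 15:45? ✗; start 12:05 > 11:40? ✓ → no.
iota: end 17:25 >= 15:45? ✓; start 17:00 > 11:40? ✓ → yes.
kappa: end 10:50 >= 15:45? ✗; start 08:20 > 11:40? ✗ → no.
lambda: end 22:00 >= 15:45? ✓; start 19:50 > 11:40? ✓ → yes.
mu: end 12:35 >= 15:45? ✗; start 11:35 > 11:40? ✗ → no.
theta: end 09:45 >= 15:45? ✗; start 07:50 > 11:40? ✗ → no.
zeta: end 15:45 >= 15:45? ✓; start 08:25 > 11:40? ✗ → no.
Result: alpha, iota, lambda.

alpha, iota, lambda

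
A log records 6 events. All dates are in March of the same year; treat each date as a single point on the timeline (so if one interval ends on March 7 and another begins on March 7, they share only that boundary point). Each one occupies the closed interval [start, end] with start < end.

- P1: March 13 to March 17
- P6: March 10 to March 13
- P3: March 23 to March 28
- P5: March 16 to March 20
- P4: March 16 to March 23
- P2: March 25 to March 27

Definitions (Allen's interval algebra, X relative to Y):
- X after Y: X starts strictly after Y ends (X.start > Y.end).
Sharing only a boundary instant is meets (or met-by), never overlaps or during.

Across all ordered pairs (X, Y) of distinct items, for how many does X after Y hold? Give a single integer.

Checking all 30 ordered pairs for relation 'after'; matching pairs in alphabetical order:
(P2, P1): P2 after P1 ✓
(P2, P4): P2 after P4 ✓
(P2, P5): P2 after P5 ✓
(P2, P6): P2 after P6 ✓
(P3, P1): P3 after P1 ✓
(P3, P5): P3 after P5 ✓
(P3, P6): P3 after P6 ✓
(P4, P6): P4 after P6 ✓
(P5, P6): P5 after P6 ✓
Count: 9.

9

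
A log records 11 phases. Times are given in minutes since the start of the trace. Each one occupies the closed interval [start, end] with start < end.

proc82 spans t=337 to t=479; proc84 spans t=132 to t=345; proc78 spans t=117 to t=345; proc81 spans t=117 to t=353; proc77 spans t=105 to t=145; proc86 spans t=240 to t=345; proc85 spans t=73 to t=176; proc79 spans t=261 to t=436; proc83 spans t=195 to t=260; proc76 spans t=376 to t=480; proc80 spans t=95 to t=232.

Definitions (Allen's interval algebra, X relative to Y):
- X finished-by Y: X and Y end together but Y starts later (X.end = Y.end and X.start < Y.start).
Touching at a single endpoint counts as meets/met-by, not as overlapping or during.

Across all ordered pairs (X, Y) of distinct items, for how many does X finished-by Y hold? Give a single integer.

3

Checking all 110 ordered pairs for relation 'finished-by'; matching pairs in alphabetical order:
(proc78, proc84): proc78 finished-by proc84 ✓
(proc78, proc86): proc78 finished-by proc86 ✓
(proc84, proc86): proc84 finished-by proc86 ✓
Count: 3.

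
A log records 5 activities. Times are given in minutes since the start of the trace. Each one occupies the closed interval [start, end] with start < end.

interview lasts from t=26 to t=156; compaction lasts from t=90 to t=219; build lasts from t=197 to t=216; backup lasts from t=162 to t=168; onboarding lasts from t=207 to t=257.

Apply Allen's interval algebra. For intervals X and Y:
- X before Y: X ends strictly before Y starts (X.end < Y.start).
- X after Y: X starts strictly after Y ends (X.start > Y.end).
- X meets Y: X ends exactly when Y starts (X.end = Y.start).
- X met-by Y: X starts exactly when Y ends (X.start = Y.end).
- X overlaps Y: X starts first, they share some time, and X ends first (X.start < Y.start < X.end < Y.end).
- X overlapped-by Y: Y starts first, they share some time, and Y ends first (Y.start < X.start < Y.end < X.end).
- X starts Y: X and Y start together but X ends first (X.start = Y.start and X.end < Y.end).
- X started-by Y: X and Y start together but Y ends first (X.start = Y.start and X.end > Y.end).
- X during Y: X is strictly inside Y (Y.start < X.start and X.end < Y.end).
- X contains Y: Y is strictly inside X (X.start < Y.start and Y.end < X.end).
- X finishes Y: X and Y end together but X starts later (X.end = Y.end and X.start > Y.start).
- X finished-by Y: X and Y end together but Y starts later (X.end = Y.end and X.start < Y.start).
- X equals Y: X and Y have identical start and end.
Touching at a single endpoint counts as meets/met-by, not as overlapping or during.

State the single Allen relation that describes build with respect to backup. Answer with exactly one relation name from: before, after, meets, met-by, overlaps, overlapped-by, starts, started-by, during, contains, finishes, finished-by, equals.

after

build = [t=197, t=216]; backup = [t=162, t=168].
Compare endpoints: build.start > backup.start, build.start > backup.end, build.end > backup.start, build.end > backup.end.
That pattern is 'after'.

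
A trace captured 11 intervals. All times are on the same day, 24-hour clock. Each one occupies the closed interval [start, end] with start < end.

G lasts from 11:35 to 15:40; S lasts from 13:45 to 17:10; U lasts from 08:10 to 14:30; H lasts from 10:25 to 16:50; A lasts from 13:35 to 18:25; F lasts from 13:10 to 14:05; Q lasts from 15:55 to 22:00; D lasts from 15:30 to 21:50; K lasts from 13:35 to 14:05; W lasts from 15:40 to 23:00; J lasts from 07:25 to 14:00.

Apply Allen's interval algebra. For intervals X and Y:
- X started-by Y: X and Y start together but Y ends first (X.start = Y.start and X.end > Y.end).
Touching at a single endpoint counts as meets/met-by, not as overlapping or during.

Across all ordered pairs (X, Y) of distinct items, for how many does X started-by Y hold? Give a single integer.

Checking all 110 ordered pairs for relation 'started-by'; matching pairs in alphabetical order:
(A, K): A started-by K ✓
Count: 1.

1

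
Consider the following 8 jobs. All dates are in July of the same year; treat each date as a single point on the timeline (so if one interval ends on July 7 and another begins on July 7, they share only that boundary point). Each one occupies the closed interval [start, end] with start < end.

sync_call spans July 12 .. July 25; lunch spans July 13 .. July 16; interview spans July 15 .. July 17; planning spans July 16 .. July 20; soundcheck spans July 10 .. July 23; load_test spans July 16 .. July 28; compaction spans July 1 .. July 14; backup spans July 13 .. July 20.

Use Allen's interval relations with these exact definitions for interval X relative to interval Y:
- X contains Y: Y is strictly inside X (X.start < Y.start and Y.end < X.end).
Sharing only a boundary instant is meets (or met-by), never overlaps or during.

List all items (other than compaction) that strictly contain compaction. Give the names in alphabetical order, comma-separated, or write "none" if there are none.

Target compaction = [July 1, July 14].
backup [July 13, July 20] → overlapped-by → no.
interview [July 15, July 17] → after → no.
load_test [July 16, July 28] → after → no.
lunch [July 13, July 16] → overlapped-by → no.
planning [July 16, July 20] → after → no.
soundcheck [July 10, July 23] → overlapped-by → no.
sync_call [July 12, July 25] → overlapped-by → no.
Result: none.

none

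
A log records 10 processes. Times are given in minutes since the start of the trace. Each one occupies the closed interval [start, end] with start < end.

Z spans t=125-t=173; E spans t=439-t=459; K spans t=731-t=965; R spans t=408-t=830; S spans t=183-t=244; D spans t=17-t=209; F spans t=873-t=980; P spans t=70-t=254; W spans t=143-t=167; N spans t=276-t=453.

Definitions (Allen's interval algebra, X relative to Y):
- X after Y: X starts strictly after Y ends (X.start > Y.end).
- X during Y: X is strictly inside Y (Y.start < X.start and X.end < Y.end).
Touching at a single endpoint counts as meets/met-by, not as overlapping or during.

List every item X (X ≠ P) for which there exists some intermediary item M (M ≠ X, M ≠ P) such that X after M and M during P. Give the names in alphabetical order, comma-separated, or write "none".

E, F, K, N, R, S

Target P = [t=70, t=254].
Intermediaries M with M during P: S, W, Z.
Via S — items with X after S: E, F, K, N, R.
Via W — items with X after W: E, F, K, N, R, S.
Via Z — items with X after Z: E, F, K, N, R, S.
Union: E, F, K, N, R, S.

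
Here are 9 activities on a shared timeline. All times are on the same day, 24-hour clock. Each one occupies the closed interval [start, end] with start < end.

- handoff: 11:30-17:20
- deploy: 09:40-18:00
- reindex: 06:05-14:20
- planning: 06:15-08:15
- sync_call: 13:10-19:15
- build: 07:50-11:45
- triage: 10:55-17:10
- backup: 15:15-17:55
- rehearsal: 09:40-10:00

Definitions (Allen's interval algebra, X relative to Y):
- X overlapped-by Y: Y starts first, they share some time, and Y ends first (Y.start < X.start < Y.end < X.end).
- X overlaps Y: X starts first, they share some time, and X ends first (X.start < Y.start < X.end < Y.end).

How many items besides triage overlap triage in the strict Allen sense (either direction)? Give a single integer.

5

Target triage = [10:55, 17:10].
backup [15:15, 17:55] → overlapped-by → counts.
build [07:50, 11:45] → overlaps → counts.
deploy [09:40, 18:00] → contains → no.
handoff [11:30, 17:20] → overlapped-by → counts.
planning [06:15, 08:15] → before → no.
rehearsal [09:40, 10:00] → before → no.
reindex [06:05, 14:20] → overlaps → counts.
sync_call [13:10, 19:15] → overlapped-by → counts.
Total: 5.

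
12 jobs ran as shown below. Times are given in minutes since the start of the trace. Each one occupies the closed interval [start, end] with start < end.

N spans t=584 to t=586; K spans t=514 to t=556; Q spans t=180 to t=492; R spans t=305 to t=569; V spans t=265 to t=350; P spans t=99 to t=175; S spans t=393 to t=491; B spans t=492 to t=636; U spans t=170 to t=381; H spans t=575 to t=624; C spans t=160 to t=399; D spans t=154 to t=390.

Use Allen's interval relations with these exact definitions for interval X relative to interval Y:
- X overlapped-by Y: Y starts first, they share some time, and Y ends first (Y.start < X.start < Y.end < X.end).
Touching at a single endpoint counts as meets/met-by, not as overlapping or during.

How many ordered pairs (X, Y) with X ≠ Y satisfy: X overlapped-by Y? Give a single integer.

Checking all 132 ordered pairs for relation 'overlapped-by'; matching pairs in alphabetical order:
(B, R): B overlapped-by R ✓
(C, D): C overlapped-by D ✓
(C, P): C overlapped-by P ✓
(D, P): D overlapped-by P ✓
(Q, C): Q overlapped-by C ✓
(Q, D): Q overlapped-by D ✓
(Q, U): Q overlapped-by U ✓
(R, C): R overlapped-by C ✓
(R, D): R overlapped-by D ✓
(R, Q): R overlapped-by Q ✓
(R, U): R overlapped-by U ✓
(R, V): R overlapped-by V ✓
(S, C): S overlapped-by C ✓
(U, P): U overlapped-by P ✓
Count: 14.

14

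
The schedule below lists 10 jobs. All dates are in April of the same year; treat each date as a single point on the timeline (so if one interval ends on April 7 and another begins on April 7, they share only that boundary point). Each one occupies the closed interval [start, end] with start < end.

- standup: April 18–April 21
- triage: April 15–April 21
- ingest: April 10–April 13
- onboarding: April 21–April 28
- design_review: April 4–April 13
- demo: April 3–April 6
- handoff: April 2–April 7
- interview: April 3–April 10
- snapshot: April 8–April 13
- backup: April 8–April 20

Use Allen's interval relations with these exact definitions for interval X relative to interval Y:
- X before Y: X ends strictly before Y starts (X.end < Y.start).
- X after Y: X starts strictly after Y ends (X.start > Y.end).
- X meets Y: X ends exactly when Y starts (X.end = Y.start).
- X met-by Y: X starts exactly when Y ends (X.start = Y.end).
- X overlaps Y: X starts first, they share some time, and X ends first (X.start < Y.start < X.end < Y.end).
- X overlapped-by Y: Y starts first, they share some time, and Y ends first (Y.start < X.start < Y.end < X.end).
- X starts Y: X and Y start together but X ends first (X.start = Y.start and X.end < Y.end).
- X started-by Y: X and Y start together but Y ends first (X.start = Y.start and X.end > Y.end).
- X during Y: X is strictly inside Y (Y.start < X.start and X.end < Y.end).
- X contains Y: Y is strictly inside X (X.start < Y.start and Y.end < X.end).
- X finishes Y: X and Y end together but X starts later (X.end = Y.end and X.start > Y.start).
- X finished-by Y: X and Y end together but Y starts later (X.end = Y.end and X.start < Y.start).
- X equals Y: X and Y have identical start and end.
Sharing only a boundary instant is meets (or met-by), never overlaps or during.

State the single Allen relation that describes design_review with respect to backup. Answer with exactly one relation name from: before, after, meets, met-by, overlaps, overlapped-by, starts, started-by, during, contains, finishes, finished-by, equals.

overlaps

design_review = [April 4, April 13]; backup = [April 8, April 20].
Compare endpoints: design_review.start < backup.start, design_review.start < backup.end, design_review.end > backup.start, design_review.end < backup.end.
That pattern is 'overlaps'.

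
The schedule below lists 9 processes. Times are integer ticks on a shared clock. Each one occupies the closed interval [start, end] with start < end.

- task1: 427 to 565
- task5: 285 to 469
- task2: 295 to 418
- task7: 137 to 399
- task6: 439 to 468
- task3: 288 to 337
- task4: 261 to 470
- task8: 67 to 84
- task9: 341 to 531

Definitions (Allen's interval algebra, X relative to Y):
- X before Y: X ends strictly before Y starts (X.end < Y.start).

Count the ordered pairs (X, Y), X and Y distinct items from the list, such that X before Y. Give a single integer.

15

Checking all 72 ordered pairs for relation 'before'; matching pairs in alphabetical order:
(task2, task1): task2 before task1 ✓
(task2, task6): task2 before task6 ✓
(task3, task1): task3 before task1 ✓
(task3, task6): task3 before task6 ✓
(task3, task9): task3 before task9 ✓
(task7, task1): task7 before task1 ✓
(task7, task6): task7 before task6 ✓
(task8, task1): task8 before task1 ✓
(task8, task2): task8 before task2 ✓
(task8, task3): task8 before task3 ✓
(task8, task4): task8 before task4 ✓
(task8, task5): task8 before task5 ✓
(task8, task6): task8 before task6 ✓
(task8, task7): task8 before task7 ✓
(task8, task9): task8 before task9 ✓
Count: 15.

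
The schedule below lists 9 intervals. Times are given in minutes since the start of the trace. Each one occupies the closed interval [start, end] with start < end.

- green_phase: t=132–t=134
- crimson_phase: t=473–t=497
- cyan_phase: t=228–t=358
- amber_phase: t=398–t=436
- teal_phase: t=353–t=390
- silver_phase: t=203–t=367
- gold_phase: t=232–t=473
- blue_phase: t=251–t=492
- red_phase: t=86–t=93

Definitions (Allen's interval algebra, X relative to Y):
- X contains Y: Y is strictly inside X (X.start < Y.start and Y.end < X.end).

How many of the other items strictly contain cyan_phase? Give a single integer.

Target cyan_phase = [t=228, t=358].
amber_phase [t=398, t=436] → after → no.
blue_phase [t=251, t=492] → overlapped-by → no.
crimson_phase [t=473, t=497] → after → no.
gold_phase [t=232, t=473] → overlapped-by → no.
green_phase [t=132, t=134] → before → no.
red_phase [t=86, t=93] → before → no.
silver_phase [t=203, t=367] → contains → counts.
teal_phase [t=353, t=390] → overlapped-by → no.
Total: 1.

1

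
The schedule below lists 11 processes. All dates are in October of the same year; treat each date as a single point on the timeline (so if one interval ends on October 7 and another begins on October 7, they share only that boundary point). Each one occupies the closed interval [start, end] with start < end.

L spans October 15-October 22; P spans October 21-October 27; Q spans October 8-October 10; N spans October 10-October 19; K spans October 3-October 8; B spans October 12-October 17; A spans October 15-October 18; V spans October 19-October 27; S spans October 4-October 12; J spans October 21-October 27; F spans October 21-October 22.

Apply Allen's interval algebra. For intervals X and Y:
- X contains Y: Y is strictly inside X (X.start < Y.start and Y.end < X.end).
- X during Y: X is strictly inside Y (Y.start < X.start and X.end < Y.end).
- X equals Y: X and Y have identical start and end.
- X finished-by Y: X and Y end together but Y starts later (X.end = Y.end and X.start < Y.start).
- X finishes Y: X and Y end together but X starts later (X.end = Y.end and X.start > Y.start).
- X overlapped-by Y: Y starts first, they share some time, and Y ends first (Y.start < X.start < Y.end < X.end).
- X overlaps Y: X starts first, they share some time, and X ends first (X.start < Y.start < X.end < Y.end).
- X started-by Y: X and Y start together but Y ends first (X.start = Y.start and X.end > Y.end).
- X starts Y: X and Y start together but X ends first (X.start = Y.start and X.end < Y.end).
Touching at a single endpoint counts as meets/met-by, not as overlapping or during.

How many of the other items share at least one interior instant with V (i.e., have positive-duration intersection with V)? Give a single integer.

Target V = [October 19, October 27].
A [October 15, October 18] → before → no.
B [October 12, October 17] → before → no.
F [October 21, October 22] → during → counts.
J [October 21, October 27] → finishes → counts.
K [October 3, October 8] → before → no.
L [October 15, October 22] → overlaps → counts.
N [October 10, October 19] → meets → no.
P [October 21, October 27] → finishes → counts.
Q [October 8, October 10] → before → no.
S [October 4, October 12] → before → no.
Total: 4.

4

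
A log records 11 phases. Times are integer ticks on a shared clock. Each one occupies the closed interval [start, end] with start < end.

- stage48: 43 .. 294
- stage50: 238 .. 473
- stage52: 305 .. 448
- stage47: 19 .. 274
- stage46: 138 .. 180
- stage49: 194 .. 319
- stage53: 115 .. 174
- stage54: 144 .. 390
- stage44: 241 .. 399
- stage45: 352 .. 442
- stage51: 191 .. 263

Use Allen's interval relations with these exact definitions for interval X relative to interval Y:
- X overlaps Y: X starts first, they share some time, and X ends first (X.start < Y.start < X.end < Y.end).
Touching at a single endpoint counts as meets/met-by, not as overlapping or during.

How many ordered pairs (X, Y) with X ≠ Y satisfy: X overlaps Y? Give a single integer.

24

Checking all 110 ordered pairs for relation 'overlaps'; matching pairs in alphabetical order:
(stage44, stage45): stage44 overlaps stage45 ✓
(stage44, stage52): stage44 overlaps stage52 ✓
(stage46, stage54): stage46 overlaps stage54 ✓
(stage47, stage44): stage47 overlaps stage44 ✓
(stage47, stage48): stage47 overlaps stage48 ✓
(stage47, stage49): stage47 overlaps stage49 ✓
(stage47, stage50): stage47 overlaps stage50 ✓
(stage47, stage54): stage47 overlaps stage54 ✓
(stage48, stage44): stage48 overlaps stage44 ✓
(stage48, stage49): stage48 overlaps stage49 ✓
(stage48, stage50): stage48 overlaps stage50 ✓
(stage48, stage54): stage48 overlaps stage54 ✓
(stage49, stage44): stage49 overlaps stage44 ✓
(stage49, stage50): stage49 overlaps stage50 ✓
(stage49, stage52): stage49 overlaps stage52 ✓
(stage51, stage44): stage51 overlaps stage44 ✓
(stage51, stage49): stage51 overlaps stage49 ✓
(stage51, stage50): stage51 overlaps stage50 ✓
(stage53, stage46): stage53 overlaps stage46 ✓
(stage53, stage54): stage53 overlaps stage54 ✓
(stage54, stage44): stage54 overlaps stage44 ✓
(stage54, stage45): stage54 overlaps stage45 ✓
(stage54, stage50): stage54 overlaps stage50 ✓
(stage54, stage52): stage54 overlaps stage52 ✓
Count: 24.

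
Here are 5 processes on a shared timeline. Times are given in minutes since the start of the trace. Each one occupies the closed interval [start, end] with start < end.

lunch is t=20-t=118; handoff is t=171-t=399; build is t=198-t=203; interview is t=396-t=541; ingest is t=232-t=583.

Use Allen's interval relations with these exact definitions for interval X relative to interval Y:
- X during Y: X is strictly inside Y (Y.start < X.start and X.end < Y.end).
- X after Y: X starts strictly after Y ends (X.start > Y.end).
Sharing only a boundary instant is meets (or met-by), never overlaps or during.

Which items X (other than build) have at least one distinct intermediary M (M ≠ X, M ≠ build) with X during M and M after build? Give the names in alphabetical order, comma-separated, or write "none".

Target build = [t=198, t=203].
Intermediaries M with M after build: ingest, interview.
Via ingest — items with X during ingest: interview.
Via interview — items with X during interview: none.
Union: interview.

interview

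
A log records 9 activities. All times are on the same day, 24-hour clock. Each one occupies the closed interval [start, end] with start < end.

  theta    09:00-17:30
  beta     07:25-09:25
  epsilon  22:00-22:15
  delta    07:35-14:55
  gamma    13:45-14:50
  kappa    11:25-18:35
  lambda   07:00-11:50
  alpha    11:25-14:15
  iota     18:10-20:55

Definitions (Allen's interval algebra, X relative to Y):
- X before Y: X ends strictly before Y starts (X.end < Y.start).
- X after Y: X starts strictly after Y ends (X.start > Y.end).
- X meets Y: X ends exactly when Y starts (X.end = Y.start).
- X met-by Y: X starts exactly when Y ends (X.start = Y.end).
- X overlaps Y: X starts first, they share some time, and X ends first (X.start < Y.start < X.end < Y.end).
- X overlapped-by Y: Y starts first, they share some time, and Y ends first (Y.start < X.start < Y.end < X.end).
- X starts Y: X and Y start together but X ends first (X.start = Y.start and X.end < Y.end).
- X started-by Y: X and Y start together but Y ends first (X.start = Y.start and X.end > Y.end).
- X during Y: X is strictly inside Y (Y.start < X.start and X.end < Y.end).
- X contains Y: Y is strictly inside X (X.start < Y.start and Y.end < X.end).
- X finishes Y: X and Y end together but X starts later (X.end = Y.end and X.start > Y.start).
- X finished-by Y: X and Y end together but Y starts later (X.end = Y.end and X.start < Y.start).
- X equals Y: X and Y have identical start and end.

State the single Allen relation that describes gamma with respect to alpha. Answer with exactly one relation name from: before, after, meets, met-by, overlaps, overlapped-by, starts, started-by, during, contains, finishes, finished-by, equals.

overlapped-by

gamma = [13:45, 14:50]; alpha = [11:25, 14:15].
Compare endpoints: gamma.start > alpha.start, gamma.start < alpha.end, gamma.end > alpha.start, gamma.end > alpha.end.
That pattern is 'overlapped-by'.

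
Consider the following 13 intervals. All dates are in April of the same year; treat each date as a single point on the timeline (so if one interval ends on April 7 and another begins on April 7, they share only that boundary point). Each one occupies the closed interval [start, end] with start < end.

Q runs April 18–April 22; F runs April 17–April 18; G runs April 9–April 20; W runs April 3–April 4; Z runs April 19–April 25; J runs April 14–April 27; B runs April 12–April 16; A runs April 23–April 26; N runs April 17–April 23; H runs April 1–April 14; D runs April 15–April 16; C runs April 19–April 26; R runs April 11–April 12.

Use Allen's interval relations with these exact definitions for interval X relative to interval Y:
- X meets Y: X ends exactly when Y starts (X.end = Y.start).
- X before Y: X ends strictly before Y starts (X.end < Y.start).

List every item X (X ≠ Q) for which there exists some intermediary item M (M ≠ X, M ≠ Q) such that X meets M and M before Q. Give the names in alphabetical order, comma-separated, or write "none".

R

Target Q = [April 18, April 22].
Intermediaries M with M before Q: B, D, H, R, W.
Via B — items with X meets B: R.
Via D — items with X meets D: none.
Via H — items with X meets H: none.
Via R — items with X meets R: none.
Via W — items with X meets W: none.
Union: R.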